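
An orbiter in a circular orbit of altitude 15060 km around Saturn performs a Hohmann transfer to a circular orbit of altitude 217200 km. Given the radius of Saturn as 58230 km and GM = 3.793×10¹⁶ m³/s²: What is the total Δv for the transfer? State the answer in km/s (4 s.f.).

r₁ = 58230 + 15060 = 73290 km = 7.3290×10⁷ m.
r₂ = 58230 + 217200 = 275430 km = 2.7543×10⁸ m.
Transfer ellipse a_t = (r₁ + r₂)/2 = 1.744×10⁸ m.
At r₁: circular v_c1 = √(μ/r₁) = 22750 m/s; transfer-perikrone v_p = √[μ(2/r₁ − 1/a_t)] = 28590 m/s.
Δv₁ = v_p − v_c1 = 5843 m/s.
At r₂: circular v_c2 = √(μ/r₂) = 11740 m/s; transfer-apokrone v_a = √[μ(2/r₂ − 1/a_t)] = 7608 m/s.
Δv₂ = v_c2 − v_a = 4127 m/s.
Total Δv = Δv₁ + Δv₂ = 9970 m/s = 9.970 km/s.

Δv_total ≈ 9.970 km/s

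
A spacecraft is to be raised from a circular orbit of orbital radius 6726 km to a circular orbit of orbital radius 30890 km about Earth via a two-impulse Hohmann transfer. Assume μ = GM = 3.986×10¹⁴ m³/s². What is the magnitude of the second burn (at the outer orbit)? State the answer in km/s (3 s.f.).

Δv ≈ 1.44 km/s

r₁ = 6726 km = 6.726×10⁶ m.
r₂ = 30890 km = 3.089×10⁷ m.
Transfer ellipse a_t = (r₁ + r₂)/2 = 1.881×10⁷ m.
At r₁: circular v_c1 = √(μ/r₁) = 7698 m/s; transfer-perigee v_p = √[μ(2/r₁ − 1/a_t)] = 9866 m/s.
At r₂: circular v_c2 = √(μ/r₂) = 3592 m/s; transfer-apogee v_a = √[μ(2/r₂ − 1/a_t)] = 2148 m/s.
Δv₂ = v_c2 − v_a = 1444 m/s.
= 1.444 km/s.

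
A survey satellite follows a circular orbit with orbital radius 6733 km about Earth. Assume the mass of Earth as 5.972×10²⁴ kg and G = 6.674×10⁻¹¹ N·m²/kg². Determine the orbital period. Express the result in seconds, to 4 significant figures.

μ = GM = 6.674×10⁻¹¹ × 5.972×10²⁴ = 3.986×10¹⁴ m³/s².
r = 6733 km = 6.733×10⁶ m.
Kepler's third law: T = 2π√(r³/μ) = 2π√((6.733×10⁶)³ / 3.986×10¹⁴).
r³/μ = 7.658×10⁵ s², so T = 2π × 8.751×10² = 5.498×10³ s.

T ≈ 5498 seconds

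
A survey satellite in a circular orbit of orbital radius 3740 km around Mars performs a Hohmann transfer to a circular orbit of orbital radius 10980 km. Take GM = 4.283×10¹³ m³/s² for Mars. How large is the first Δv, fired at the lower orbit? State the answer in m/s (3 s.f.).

r₁ = 3740 km = 3.740×10⁶ m.
r₂ = 10980 km = 1.098×10⁷ m.
Transfer ellipse a_t = (r₁ + r₂)/2 = 7.360×10⁶ m.
At r₁: circular v_c1 = √(μ/r₁) = 3384 m/s; transfer-periapsis v_p = √[μ(2/r₁ − 1/a_t)] = 4133 m/s.
Δv₁ = v_p − v_c1 = 749.3 m/s.

Δv ≈ 749 m/s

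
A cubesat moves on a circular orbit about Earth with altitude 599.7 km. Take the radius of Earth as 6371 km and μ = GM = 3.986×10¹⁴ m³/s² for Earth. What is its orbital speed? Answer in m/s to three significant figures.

v ≈ 7560 m/s

r = 6371 + 599.7 = 6970.7 km = 6.9707×10⁶ m.
For a circular orbit v = √(μ/r) = √(3.986×10¹⁴ / 6.971×10⁶) = √(5.718×10⁷) = 7562 m/s.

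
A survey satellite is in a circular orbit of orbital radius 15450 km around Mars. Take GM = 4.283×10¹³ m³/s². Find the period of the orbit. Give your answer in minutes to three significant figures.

T ≈ 972 minutes

r = 15450 km = 1.545×10⁷ m.
Kepler's third law: T = 2π√(r³/μ) = 2π√((1.545×10⁷)³ / 4.283×10¹³).
r³/μ = 8.611×10⁷ s², so T = 2π × 9.279×10³ = 5.830×10⁴ s.
Converting: 5.830×10⁴ s ÷ 60.00 = 971.7 minutes.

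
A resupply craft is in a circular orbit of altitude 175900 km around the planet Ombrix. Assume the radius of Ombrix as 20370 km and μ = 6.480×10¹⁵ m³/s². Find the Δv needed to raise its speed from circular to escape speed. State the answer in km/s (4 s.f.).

Δv ≈ 2.380 km/s

r = 20370 + 175900 = 196270 km = 1.9627×10⁸ m.
Circular speed v_c = √(μ/r) = 5746 m/s.
Escape speed v_esc = √(2μ/r) = √2 × v_c = 8126 m/s.
Δv = v_esc − v_c = 2380 m/s = 2.380 km/s.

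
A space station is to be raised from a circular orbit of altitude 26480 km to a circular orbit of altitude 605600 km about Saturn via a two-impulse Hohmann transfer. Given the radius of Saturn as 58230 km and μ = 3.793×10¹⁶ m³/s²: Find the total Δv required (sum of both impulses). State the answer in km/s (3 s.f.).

r₁ = 58230 + 26480 = 84710 km = 8.4710×10⁷ m.
r₂ = 58230 + 605600 = 663830 km = 6.6383×10⁸ m.
Transfer ellipse a_t = (r₁ + r₂)/2 = 3.743×10⁸ m.
At r₁: circular v_c1 = √(μ/r₁) = 21160 m/s; transfer-perikrone v_p = √[μ(2/r₁ − 1/a_t)] = 28180 m/s.
Δv₁ = v_p − v_c1 = 7021 m/s.
At r₂: circular v_c2 = √(μ/r₂) = 7559 m/s; transfer-apokrone v_a = √[μ(2/r₂ − 1/a_t)] = 3596 m/s.
Δv₂ = v_c2 − v_a = 3963 m/s.
Total Δv = Δv₁ + Δv₂ = 10980 m/s = 10.98 km/s.

Δv_total ≈ 11.0 km/s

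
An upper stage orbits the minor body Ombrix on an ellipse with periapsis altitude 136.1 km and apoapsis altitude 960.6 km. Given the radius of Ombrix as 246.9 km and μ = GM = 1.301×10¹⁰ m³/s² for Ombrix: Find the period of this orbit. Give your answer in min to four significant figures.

r_p = 246.9 + 136.1 = 383.00 km = 3.8300×10⁵ m.
r_a = 246.9 + 960.6 = 1207.5 km = 1.2075×10⁶ m.
Semi-major axis a = (r_p + r_a)/2 = (383.00 + 1207.5)/2 = 795.25 km = 7.952×10⁵ m.
By Kepler's third law T = 2π√(a³/μ) = 2π × 6.218×10³ = 3.907×10⁴ s.
= 651.1 min.

T ≈ 651.1 min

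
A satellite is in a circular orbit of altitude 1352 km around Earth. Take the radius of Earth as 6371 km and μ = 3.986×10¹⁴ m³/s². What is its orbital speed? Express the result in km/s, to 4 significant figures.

r = 6371 + 1352 = 7723.0 km = 7.7230×10⁶ m.
For a circular orbit v = √(μ/r) = √(3.986×10¹⁴ / 7.723×10⁶) = √(5.161×10⁷) = 7184 m/s.
That is 7.184 km/s.

v ≈ 7.184 km/s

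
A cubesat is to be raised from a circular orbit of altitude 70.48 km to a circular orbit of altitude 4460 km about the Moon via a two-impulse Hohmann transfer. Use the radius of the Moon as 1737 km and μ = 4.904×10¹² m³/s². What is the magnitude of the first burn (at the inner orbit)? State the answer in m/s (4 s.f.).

r₁ = 1737 + 70.48 = 1807.5 km = 1.8075×10⁶ m.
r₂ = 1737 + 4460 = 6197.0 km = 6.1970×10⁶ m.
Transfer ellipse a_t = (r₁ + r₂)/2 = 4.002×10⁶ m.
At r₁: circular v_c1 = √(μ/r₁) = 1647 m/s; transfer-perilune v_p = √[μ(2/r₁ − 1/a_t)] = 2050 m/s.
Δv₁ = v_p − v_c1 = 402.5 m/s.

Δv ≈ 402.5 m/s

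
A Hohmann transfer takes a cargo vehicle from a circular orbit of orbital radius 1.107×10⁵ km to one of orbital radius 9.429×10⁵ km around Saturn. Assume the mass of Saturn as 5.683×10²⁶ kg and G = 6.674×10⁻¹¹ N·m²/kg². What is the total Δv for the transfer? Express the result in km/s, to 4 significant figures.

μ = GM = 6.674×10⁻¹¹ × 5.683×10²⁶ = 3.793×10¹⁶ m³/s².
r₁ = 1.107×10⁵ km = 1.107×10⁸ m.
r₂ = 9.429×10⁵ km = 9.429×10⁸ m.
Transfer ellipse a_t = (r₁ + r₂)/2 = 5.268×10⁸ m.
At r₁: circular v_c1 = √(μ/r₁) = 18510 m/s; transfer-perikrone v_p = √[μ(2/r₁ − 1/a_t)] = 24760 m/s.
Δv₁ = v_p − v_c1 = 6254 m/s.
At r₂: circular v_c2 = √(μ/r₂) = 6342 m/s; transfer-apokrone v_a = √[μ(2/r₂ − 1/a_t)] = 2907 m/s.
Δv₂ = v_c2 − v_a = 3435 m/s.
Total Δv = Δv₁ + Δv₂ = 9689 m/s = 9.689 km/s.

Δv_total ≈ 9.689 km/s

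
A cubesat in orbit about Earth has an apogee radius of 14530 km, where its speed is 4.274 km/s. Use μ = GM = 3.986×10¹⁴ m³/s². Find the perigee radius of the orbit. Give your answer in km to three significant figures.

r_a = 1.453×10⁷ m.
Specific energy ε = v²/2 − μ/r = -1.830×10⁷ J/kg, so a = −μ/(2ε) = 1.089×10⁷ m.
The apsides satisfy r_p + r_a = 2a, so the perigee radius is 2a − r_a = 7.252×10⁶ m = 7252.2 km.

perigee radius ≈ 7250 km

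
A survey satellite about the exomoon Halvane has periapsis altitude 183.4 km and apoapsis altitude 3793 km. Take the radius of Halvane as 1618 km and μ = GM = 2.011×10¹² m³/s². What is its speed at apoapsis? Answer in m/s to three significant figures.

v ≈ 431 m/s

r_p = 1618 + 183.4 = 1801.4 km = 1.8014×10⁶ m.
r_a = 1618 + 3793 = 5411.0 km = 5.4110×10⁶ m.
Semi-major axis a = (r_p + r_a)/2 = 3606.2 km = 3.606×10⁶ m.
Vis-viva: v² = μ(2/r − 1/a) = 2.011×10¹² × (3.696×10⁻⁷ − 2.773×10⁻⁷) = 1.856×10⁵ m²/s².
v = 430.9 m/s.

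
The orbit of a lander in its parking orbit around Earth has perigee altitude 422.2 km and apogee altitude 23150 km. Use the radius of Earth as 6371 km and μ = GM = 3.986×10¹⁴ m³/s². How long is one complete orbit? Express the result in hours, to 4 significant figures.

r_p = 6371 + 422.2 = 6793.2 km = 6.7932×10⁶ m.
r_a = 6371 + 23150 = 29521 km = 2.9521×10⁷ m.
Semi-major axis a = (r_p + r_a)/2 = (6793.2 + 29521)/2 = 18157 km = 1.816×10⁷ m.
By Kepler's third law T = 2π√(a³/μ) = 2π × 3.875×10³ = 2.435×10⁴ s.
= 6.764 hours.

T ≈ 6.764 hours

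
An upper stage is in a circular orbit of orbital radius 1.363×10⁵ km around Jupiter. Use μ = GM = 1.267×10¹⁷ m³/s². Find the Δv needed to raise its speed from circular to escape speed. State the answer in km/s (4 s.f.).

Δv ≈ 12.63 km/s

r = 1.363×10⁵ km = 1.363×10⁸ m.
Circular speed v_c = √(μ/r) = 30490 m/s.
Escape speed v_esc = √(2μ/r) = √2 × v_c = 43120 m/s.
Δv = v_esc − v_c = 12630 m/s = 12.63 km/s.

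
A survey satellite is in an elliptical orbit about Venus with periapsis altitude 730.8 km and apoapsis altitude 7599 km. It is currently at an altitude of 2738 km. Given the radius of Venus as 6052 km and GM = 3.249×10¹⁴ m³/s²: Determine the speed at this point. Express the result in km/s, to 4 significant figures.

v ≈ 6.490 km/s

r_p = 6052 + 730.8 = 6782.8 km = 6.7828×10⁶ m.
r_a = 6052 + 7599 = 13651 km = 1.3651×10⁷ m.
r = 6052 + 2738 = 8790.0 km = 8.790×10⁶ m.
Semi-major axis a = (r_p + r_a)/2 = 10217 km = 1.022×10⁷ m.
Vis-viva: v² = μ(2/r − 1/a) = 3.249×10¹⁴ × (2.275×10⁻⁷ − 9.788×10⁻⁸) = 4.212×10⁷ m²/s².
v = 6490 m/s = 6.490 km/s.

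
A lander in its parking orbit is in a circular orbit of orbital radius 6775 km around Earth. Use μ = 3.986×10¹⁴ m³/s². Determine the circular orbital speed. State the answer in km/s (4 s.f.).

v ≈ 7.670 km/s

r = 6775 km = 6.775×10⁶ m.
For a circular orbit v = √(μ/r) = √(3.986×10¹⁴ / 6.775×10⁶) = √(5.883×10⁷) = 7670 m/s.
That is 7.670 km/s.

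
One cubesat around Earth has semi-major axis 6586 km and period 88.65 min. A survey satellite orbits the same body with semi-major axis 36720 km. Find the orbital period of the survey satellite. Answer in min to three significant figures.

T₂ ≈ 1170 min

Kepler's third law: T² ∝ a³, so T₂ = T₁ (a₂/a₁)^(3/2).
a₂/a₁ = 5.575, (a₂/a₁)^(3/2) = 13.17.
T₂ = 88.65 × 13.17 = 1167 min.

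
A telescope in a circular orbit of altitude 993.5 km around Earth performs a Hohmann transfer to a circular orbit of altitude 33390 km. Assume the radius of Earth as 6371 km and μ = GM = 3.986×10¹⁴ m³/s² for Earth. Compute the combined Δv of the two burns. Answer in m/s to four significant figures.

r₁ = 6371 + 993.5 = 7364.5 km = 7.3645×10⁶ m.
r₂ = 6371 + 33390 = 39761 km = 3.9761×10⁷ m.
Transfer ellipse a_t = (r₁ + r₂)/2 = 2.356×10⁷ m.
At r₁: circular v_c1 = √(μ/r₁) = 7357 m/s; transfer-perigee v_p = √[μ(2/r₁ − 1/a_t)] = 9557 m/s.
Δv₁ = v_p − v_c1 = 2200 m/s.
At r₂: circular v_c2 = √(μ/r₂) = 3166 m/s; transfer-apogee v_a = √[μ(2/r₂ − 1/a_t)] = 1770 m/s.
Δv₂ = v_c2 − v_a = 1396 m/s.
Total Δv = Δv₁ + Δv₂ = 3596 m/s.

Δv_total ≈ 3596 m/s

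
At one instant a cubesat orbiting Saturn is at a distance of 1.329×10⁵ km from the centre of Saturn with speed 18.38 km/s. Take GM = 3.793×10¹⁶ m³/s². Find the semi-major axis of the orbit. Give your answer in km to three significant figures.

r = 1.329×10⁸ m.
Specific orbital energy ε = v²/2 − μ/r = (18380)²/2 − 3.793×10¹⁶/1.329×10⁸ = -1.165×10⁸ J/kg.
Since ε = −μ/(2a), a = −μ/(2ε) = 1.628×10⁸ m = 1.6280×10⁵ km.

a ≈ 1.63×10⁵ km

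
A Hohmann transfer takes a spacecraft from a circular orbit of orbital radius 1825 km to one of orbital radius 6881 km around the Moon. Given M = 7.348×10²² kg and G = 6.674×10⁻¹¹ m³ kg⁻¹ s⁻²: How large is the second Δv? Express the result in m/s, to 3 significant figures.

μ = GM = 6.674×10⁻¹¹ × 7.348×10²² = 4.904×10¹² m³/s².
r₁ = 1825 km = 1.825×10⁶ m.
r₂ = 6881 km = 6.881×10⁶ m.
Transfer ellipse a_t = (r₁ + r₂)/2 = 4.353×10⁶ m.
At r₁: circular v_c1 = √(μ/r₁) = 1639 m/s; transfer-perilune v_p = √[μ(2/r₁ − 1/a_t)] = 2061 m/s.
At r₂: circular v_c2 = √(μ/r₂) = 844.2 m/s; transfer-apolune v_a = √[μ(2/r₂ − 1/a_t)] = 546.6 m/s.
Δv₂ = v_c2 − v_a = 297.6 m/s.

Δv ≈ 298 m/s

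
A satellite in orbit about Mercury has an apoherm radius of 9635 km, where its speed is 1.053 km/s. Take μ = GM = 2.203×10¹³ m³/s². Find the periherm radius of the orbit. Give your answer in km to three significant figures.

r_a = 9.635×10⁶ m.
Specific energy ε = v²/2 − μ/r = -1.732×10⁶ J/kg, so a = −μ/(2ε) = 6.360×10⁶ m.
The apsides satisfy r_p + r_a = 2a, so the periherm radius is 2a − r_a = 3.084×10⁶ m = 3084.0 km.

periherm radius ≈ 3080 km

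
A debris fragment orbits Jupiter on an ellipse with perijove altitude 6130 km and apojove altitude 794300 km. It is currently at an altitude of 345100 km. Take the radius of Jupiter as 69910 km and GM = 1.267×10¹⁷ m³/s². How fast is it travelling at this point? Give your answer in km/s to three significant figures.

v ≈ 18.5 km/s

r_p = 69910 + 6130 = 76040 km = 7.6040×10⁷ m.
r_a = 69910 + 794300 = 864210 km = 8.6421×10⁸ m.
r = 69910 + 345100 = 4.1501×10⁵ km = 4.150×10⁸ m.
Semi-major axis a = (r_p + r_a)/2 = 4.7012×10⁵ km = 4.701×10⁸ m.
Vis-viva: v² = μ(2/r − 1/a) = 1.267×10¹⁷ × (4.819×10⁻⁹ − 2.127×10⁻⁹) = 3.411×10⁸ m²/s².
v = 18470 m/s = 18.47 km/s.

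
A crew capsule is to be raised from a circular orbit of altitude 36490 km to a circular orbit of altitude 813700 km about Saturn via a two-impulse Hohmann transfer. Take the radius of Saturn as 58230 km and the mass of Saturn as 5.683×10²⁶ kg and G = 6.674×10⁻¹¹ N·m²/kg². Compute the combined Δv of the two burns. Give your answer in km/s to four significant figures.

Δv_total ≈ 10.54 km/s

μ = GM = 6.674×10⁻¹¹ × 5.683×10²⁶ = 3.793×10¹⁶ m³/s².
r₁ = 58230 + 36490 = 94720 km = 9.4720×10⁷ m.
r₂ = 58230 + 813700 = 871930 km = 8.7193×10⁸ m.
Transfer ellipse a_t = (r₁ + r₂)/2 = 4.833×10⁸ m.
At r₁: circular v_c1 = √(μ/r₁) = 20010 m/s; transfer-perikrone v_p = √[μ(2/r₁ − 1/a_t)] = 26880 m/s.
Δv₁ = v_p − v_c1 = 6866 m/s.
At r₂: circular v_c2 = √(μ/r₂) = 6595 m/s; transfer-apokrone v_a = √[μ(2/r₂ − 1/a_t)] = 2920 m/s.
Δv₂ = v_c2 − v_a = 3676 m/s.
Total Δv = Δv₁ + Δv₂ = 10540 m/s = 10.54 km/s.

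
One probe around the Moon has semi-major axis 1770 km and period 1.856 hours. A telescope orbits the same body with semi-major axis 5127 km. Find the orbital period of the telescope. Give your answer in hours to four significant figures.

Kepler's third law: T² ∝ a³, so T₂ = T₁ (a₂/a₁)^(3/2).
a₂/a₁ = 2.897, (a₂/a₁)^(3/2) = 4.930.
T₂ = 1.856 × 4.930 = 9.150 hours.

T₂ ≈ 9.150 hours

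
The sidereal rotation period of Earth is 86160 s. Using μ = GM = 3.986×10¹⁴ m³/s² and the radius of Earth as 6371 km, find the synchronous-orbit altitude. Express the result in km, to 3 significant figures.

A synchronous orbit has period T, so by Kepler's third law a = (μT²/4π²)^(1/3).
μT²/4π² = 3.986×10¹⁴ × (8.616×10⁴)² / 39.48 = 7.495×10²² m³.
a = 4.216×10⁷ m = 42163 km.
Altitude h = a − R = 42163 − 6371 = 35792 km.

h_sync ≈ 35800 km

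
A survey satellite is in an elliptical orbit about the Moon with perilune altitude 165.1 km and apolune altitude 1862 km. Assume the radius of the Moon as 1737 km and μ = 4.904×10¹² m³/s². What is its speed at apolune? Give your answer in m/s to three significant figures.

v ≈ 971 m/s

r_p = 1737 + 165.1 = 1902.1 km = 1.9021×10⁶ m.
r_a = 1737 + 1862 = 3599.0 km = 3.5990×10⁶ m.
Semi-major axis a = (r_p + r_a)/2 = 2750.6 km = 2.751×10⁶ m.
Vis-viva: v² = μ(2/r − 1/a) = 4.904×10¹² × (5.557×10⁻⁷ − 3.636×10⁻⁷) = 9.423×10⁵ m²/s².
v = 970.7 m/s.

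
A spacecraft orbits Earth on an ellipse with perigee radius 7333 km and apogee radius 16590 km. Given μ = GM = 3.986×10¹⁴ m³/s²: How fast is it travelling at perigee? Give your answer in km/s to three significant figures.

Semi-major axis a = (r_p + r_a)/2 = 11962 km = 1.196×10⁷ m.
Vis-viva: v² = μ(2/r − 1/a) = 3.986×10¹⁴ × (2.727×10⁻⁷ − 8.360×10⁻⁸) = 7.539×10⁷ m²/s².
v = 8683 m/s = 8.683 km/s.

v ≈ 8.68 km/s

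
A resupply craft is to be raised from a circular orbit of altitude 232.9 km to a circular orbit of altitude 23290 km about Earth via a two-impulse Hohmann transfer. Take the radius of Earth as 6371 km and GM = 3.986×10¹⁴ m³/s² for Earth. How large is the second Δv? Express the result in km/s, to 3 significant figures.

Δv ≈ 1.45 km/s

r₁ = 6371 + 232.9 = 6603.9 km = 6.6039×10⁶ m.
r₂ = 6371 + 23290 = 29661 km = 2.9661×10⁷ m.
Transfer ellipse a_t = (r₁ + r₂)/2 = 1.813×10⁷ m.
At r₁: circular v_c1 = √(μ/r₁) = 7769 m/s; transfer-perigee v_p = √[μ(2/r₁ − 1/a_t)] = 9936 m/s.
At r₂: circular v_c2 = √(μ/r₂) = 3666 m/s; transfer-apogee v_a = √[μ(2/r₂ − 1/a_t)] = 2212 m/s.
Δv₂ = v_c2 − v_a = 1454 m/s.
= 1.454 km/s.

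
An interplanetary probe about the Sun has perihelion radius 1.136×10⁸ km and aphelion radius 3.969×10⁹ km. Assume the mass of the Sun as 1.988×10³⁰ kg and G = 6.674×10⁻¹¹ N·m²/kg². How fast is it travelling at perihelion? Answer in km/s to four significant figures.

μ = GM = 6.674×10⁻¹¹ × 1.988×10³⁰ = 1.327×10²⁰ m³/s².
Semi-major axis a = (r_p + r_a)/2 = 2.0413×10⁹ km = 2.041×10¹² m.
Vis-viva: v² = μ(2/r − 1/a) = 1.327×10²⁰ × (1.761×10⁻¹¹ − 4.899×10⁻¹³) = 2.271×10⁹ m²/s².
v = 47650 m/s = 47.65 km/s.

v ≈ 47.65 km/s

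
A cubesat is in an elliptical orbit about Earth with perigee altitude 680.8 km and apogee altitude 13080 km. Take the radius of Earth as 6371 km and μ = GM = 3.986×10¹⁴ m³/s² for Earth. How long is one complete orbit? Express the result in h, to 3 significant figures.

T ≈ 4.22 h

r_p = 6371 + 680.8 = 7051.8 km = 7.0518×10⁶ m.
r_a = 6371 + 13080 = 19451 km = 1.9451×10⁷ m.
Semi-major axis a = (r_p + r_a)/2 = (7051.8 + 19451)/2 = 13251 km = 1.325×10⁷ m.
By Kepler's third law T = 2π√(a³/μ) = 2π × 2.416×10³ = 1.518×10⁴ s.
= 4.217 h.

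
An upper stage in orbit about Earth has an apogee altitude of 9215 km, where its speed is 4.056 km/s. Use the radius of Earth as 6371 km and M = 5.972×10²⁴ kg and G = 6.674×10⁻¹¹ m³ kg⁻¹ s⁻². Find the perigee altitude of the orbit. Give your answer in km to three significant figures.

perigee altitude ≈ 1020 km

μ = GM = 6.674×10⁻¹¹ × 5.972×10²⁴ = 3.986×10¹⁴ m³/s².
r_a = 6371 + 9215 = 15586 km = 1.559×10⁷ m.
Specific energy ε = v²/2 − μ/r = -1.735×10⁷ J/kg, so a = −μ/(2ε) = 1.149×10⁷ m.
The apsides satisfy r_p + r_a = 2a, so the perigee radius is 2a − r_a = 7.391×10⁶ m = 7390.6 km.
Perigee altitude = 7390.6 − 6371 = 1019.6 km.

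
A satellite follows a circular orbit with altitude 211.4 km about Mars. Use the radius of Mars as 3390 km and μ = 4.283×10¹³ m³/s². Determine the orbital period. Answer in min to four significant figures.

T ≈ 109.4 min

r = 3390 + 211.4 = 3601.4 km = 3.6014×10⁶ m.
Kepler's third law: T = 2π√(r³/μ) = 2π√((3.601×10⁶)³ / 4.283×10¹³).
r³/μ = 1.091×10⁶ s², so T = 2π × 1.044×10³ = 6.562×10³ s.
Converting: 6.562×10³ s ÷ 60.00 = 109.4 min.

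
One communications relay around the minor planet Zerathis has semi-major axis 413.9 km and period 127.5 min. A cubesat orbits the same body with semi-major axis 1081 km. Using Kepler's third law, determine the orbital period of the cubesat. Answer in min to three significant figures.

Kepler's third law: T² ∝ a³, so T₂ = T₁ (a₂/a₁)^(3/2).
a₂/a₁ = 2.612, (a₂/a₁)^(3/2) = 4.221.
T₂ = 127.5 × 4.221 = 538.2 min.

T₂ ≈ 538 min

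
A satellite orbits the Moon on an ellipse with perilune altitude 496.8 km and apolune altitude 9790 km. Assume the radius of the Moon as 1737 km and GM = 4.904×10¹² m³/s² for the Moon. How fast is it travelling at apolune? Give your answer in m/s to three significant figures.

v ≈ 372 m/s

r_p = 1737 + 496.8 = 2233.8 km = 2.2338×10⁶ m.
r_a = 1737 + 9790 = 11527 km = 1.1527×10⁷ m.
Semi-major axis a = (r_p + r_a)/2 = 6880.4 km = 6.880×10⁶ m.
Vis-viva: v² = μ(2/r − 1/a) = 4.904×10¹² × (1.735×10⁻⁷ − 1.453×10⁻⁷) = 1.381×10⁵ m²/s².
v = 371.6 m/s.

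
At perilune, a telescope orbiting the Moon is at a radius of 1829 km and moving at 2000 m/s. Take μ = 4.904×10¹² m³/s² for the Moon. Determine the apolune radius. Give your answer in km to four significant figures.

r_p = 1.829×10⁶ m.
Specific energy ε = v²/2 − μ/r = -6.812×10⁵ J/kg, so a = −μ/(2ε) = 3.599×10⁶ m.
The apsides satisfy r_p + r_a = 2a, so the apolune radius is 2a − r_p = 5.370×10⁶ m = 5369.6 km.

apolune radius ≈ 5370 km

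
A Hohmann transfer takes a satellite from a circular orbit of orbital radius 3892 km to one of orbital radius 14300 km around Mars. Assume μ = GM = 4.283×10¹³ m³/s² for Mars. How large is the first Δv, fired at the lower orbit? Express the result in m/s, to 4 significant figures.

Δv ≈ 842.1 m/s

r₁ = 3892 km = 3.892×10⁶ m.
r₂ = 14300 km = 1.430×10⁷ m.
Transfer ellipse a_t = (r₁ + r₂)/2 = 9.096×10⁶ m.
At r₁: circular v_c1 = √(μ/r₁) = 3317 m/s; transfer-periapsis v_p = √[μ(2/r₁ − 1/a_t)] = 4159 m/s.
Δv₁ = v_p − v_c1 = 842.1 m/s.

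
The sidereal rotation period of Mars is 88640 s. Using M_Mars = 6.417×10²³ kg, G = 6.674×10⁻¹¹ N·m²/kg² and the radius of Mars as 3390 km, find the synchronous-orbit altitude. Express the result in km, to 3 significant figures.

h_sync ≈ 17000 km

μ = GM = 6.674×10⁻¹¹ × 6.417×10²³ = 4.283×10¹³ m³/s².
A synchronous orbit has period T, so by Kepler's third law a = (μT²/4π²)^(1/3).
μT²/4π² = 4.283×10¹³ × (8.864×10⁴)² / 39.48 = 8.524×10²¹ m³.
a = 2.043×10⁷ m = 20427 km.
Altitude h = a − R = 20427 − 3390 = 17037 km.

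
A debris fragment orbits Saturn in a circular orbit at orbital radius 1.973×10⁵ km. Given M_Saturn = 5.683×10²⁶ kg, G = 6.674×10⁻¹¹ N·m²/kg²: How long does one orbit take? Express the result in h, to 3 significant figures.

T ≈ 24.8 h

μ = GM = 6.674×10⁻¹¹ × 5.683×10²⁶ = 3.793×10¹⁶ m³/s².
r = 1.973×10⁵ km = 1.973×10⁸ m.
Kepler's third law: T = 2π√(r³/μ) = 2π√((1.973×10⁸)³ / 3.793×10¹⁶).
r³/μ = 2.025×10⁸ s², so T = 2π × 1.423×10⁴ = 8.941×10⁴ s.
Converting: 8.941×10⁴ s ÷ 3600 = 24.84 h.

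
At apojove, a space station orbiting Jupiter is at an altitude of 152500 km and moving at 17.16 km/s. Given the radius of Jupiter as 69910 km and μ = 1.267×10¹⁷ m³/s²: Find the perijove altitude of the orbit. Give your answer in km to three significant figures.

perijove altitude ≈ 7610 km

r_a = 69910 + 152500 = 2.2241×10⁵ km = 2.224×10⁸ m.
Specific energy ε = v²/2 − μ/r = -4.224×10⁸ J/kg, so a = −μ/(2ε) = 1.500×10⁸ m.
The apsides satisfy r_p + r_a = 2a, so the perijove radius is 2a − r_a = 7.752×10⁷ m = 77517 km.
Perijove altitude = 77517 − 69910 = 7607.2 km.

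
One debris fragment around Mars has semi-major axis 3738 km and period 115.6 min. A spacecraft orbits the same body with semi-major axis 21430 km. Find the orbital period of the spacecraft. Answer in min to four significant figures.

Kepler's third law: T² ∝ a³, so T₂ = T₁ (a₂/a₁)^(3/2).
a₂/a₁ = 5.733, (a₂/a₁)^(3/2) = 13.73.
T₂ = 115.6 × 13.73 = 1587 min.

T₂ ≈ 1587 min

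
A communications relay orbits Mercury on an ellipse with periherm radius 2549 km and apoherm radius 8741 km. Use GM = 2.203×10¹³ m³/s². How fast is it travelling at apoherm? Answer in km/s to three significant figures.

Semi-major axis a = (r_p + r_a)/2 = 5645.0 km = 5.645×10⁶ m.
Vis-viva: v² = μ(2/r − 1/a) = 2.203×10¹³ × (2.288×10⁻⁷ − 1.771×10⁻⁷) = 1.138×10⁶ m²/s².
v = 1067 m/s = 1.067 km/s.

v ≈ 1.07 km/s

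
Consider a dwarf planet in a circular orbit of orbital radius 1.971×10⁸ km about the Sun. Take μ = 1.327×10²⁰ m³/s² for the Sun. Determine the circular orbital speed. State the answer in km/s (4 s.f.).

v ≈ 25.95 km/s

r = 1.971×10⁸ km = 1.971×10¹¹ m.
For a circular orbit v = √(μ/r) = √(1.327×10²⁰ / 1.971×10¹¹) = √(6.733×10⁸) = 25950 m/s.
That is 25.95 km/s.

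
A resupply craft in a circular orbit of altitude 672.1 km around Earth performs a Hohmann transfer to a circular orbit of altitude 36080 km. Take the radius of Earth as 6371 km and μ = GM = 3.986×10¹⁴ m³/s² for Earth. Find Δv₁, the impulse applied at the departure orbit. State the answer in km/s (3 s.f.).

r₁ = 6371 + 672.1 = 7043.1 km = 7.0431×10⁶ m.
r₂ = 6371 + 36080 = 42451 km = 4.2451×10⁷ m.
Transfer ellipse a_t = (r₁ + r₂)/2 = 2.475×10⁷ m.
At r₁: circular v_c1 = √(μ/r₁) = 7523 m/s; transfer-perigee v_p = √[μ(2/r₁ − 1/a_t)] = 9853 m/s.
Δv₁ = v_p − v_c1 = 2330 m/s.
= 2.330 km/s.

Δv ≈ 2.33 km/s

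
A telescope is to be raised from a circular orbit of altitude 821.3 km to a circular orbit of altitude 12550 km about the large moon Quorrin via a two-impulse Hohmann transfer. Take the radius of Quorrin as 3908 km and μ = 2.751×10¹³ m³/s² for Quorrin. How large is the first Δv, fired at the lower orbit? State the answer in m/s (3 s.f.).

Δv ≈ 594 m/s

r₁ = 3908 + 821.3 = 4729.3 km = 4.7293×10⁶ m.
r₂ = 3908 + 12550 = 16458 km = 1.6458×10⁷ m.
Transfer ellipse a_t = (r₁ + r₂)/2 = 1.059×10⁷ m.
At r₁: circular v_c1 = √(μ/r₁) = 2412 m/s; transfer-periapsis v_p = √[μ(2/r₁ − 1/a_t)] = 3006 m/s.
Δv₁ = v_p − v_c1 = 594.3 m/s.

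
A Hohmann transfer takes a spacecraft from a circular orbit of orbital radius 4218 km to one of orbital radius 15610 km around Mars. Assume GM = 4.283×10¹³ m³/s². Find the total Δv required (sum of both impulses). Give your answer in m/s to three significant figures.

r₁ = 4218 km = 4.218×10⁶ m.
r₂ = 15610 km = 1.561×10⁷ m.
Transfer ellipse a_t = (r₁ + r₂)/2 = 9.914×10⁶ m.
At r₁: circular v_c1 = √(μ/r₁) = 3187 m/s; transfer-periapsis v_p = √[μ(2/r₁ − 1/a_t)] = 3999 m/s.
Δv₁ = v_p − v_c1 = 812.0 m/s.
At r₂: circular v_c2 = √(μ/r₂) = 1656 m/s; transfer-apoapsis v_a = √[μ(2/r₂ − 1/a_t)] = 1080 m/s.
Δv₂ = v_c2 − v_a = 576.0 m/s.
Total Δv = Δv₁ + Δv₂ = 1388 m/s.

Δv_total ≈ 1390 m/s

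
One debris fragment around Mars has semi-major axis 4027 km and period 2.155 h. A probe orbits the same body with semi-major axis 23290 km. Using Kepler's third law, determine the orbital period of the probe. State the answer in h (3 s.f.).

T₂ ≈ 30.0 h

Kepler's third law: T² ∝ a³, so T₂ = T₁ (a₂/a₁)^(3/2).
a₂/a₁ = 5.783, (a₂/a₁)^(3/2) = 13.91.
T₂ = 2.155 × 13.91 = 29.97 h.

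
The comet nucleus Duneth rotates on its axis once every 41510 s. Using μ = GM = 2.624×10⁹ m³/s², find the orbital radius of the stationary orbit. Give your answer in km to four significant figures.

A synchronous orbit has period T, so by Kepler's third law a = (μT²/4π²)^(1/3).
μT²/4π² = 2.624×10⁹ × (4.151×10⁴)² / 39.48 = 1.145×10¹⁷ m³.
a = 4.856×10⁵ m = 485.63 km.

r_sync ≈ 485.6 km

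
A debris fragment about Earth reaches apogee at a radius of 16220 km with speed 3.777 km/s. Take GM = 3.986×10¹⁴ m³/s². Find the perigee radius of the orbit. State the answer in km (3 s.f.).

perigee radius ≈ 6630 km

r_a = 1.622×10⁷ m.
Specific energy ε = v²/2 − μ/r = -1.744×10⁷ J/kg, so a = −μ/(2ε) = 1.143×10⁷ m.
The apsides satisfy r_p + r_a = 2a, so the perigee radius is 2a − r_a = 6.633×10⁶ m = 6633.2 km.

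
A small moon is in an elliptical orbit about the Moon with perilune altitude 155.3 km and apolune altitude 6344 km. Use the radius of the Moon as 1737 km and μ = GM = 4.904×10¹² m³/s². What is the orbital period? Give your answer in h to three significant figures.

T ≈ 8.78 h

r_p = 1737 + 155.3 = 1892.3 km = 1.8923×10⁶ m.
r_a = 1737 + 6344 = 8081.0 km = 8.0810×10⁶ m.
Semi-major axis a = (r_p + r_a)/2 = (1892.3 + 8081.0)/2 = 4986.6 km = 4.987×10⁶ m.
By Kepler's third law T = 2π√(a³/μ) = 2π × 5.028×10³ = 3.159×10⁴ s.
= 8.776 h.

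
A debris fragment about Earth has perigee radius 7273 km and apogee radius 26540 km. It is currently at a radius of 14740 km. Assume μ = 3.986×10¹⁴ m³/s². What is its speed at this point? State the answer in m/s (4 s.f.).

v ≈ 5523 m/s

Semi-major axis a = (r_p + r_a)/2 = 16906 km = 1.691×10⁷ m.
Vis-viva: v² = μ(2/r − 1/a) = 3.986×10¹⁴ × (1.357×10⁻⁷ − 5.915×10⁻⁸) = 3.051×10⁷ m²/s².
v = 5523 m/s.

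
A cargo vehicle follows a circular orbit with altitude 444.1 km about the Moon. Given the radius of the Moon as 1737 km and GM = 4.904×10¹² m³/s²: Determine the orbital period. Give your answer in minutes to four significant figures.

T ≈ 152.3 minutes

r = 1737 + 444.1 = 2181.1 km = 2.1811×10⁶ m.
Kepler's third law: T = 2π√(r³/μ) = 2π√((2.181×10⁶)³ / 4.904×10¹²).
r³/μ = 2.116×10⁶ s², so T = 2π × 1.455×10³ = 9.139×10³ s.
Converting: 9.139×10³ s ÷ 60.00 = 152.3 minutes.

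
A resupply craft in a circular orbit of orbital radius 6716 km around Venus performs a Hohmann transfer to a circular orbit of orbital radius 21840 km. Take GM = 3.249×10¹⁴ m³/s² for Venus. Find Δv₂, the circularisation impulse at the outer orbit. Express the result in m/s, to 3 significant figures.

Δv ≈ 1210 m/s

r₁ = 6716 km = 6.716×10⁶ m.
r₂ = 21840 km = 2.184×10⁷ m.
Transfer ellipse a_t = (r₁ + r₂)/2 = 1.428×10⁷ m.
At r₁: circular v_c1 = √(μ/r₁) = 6955 m/s; transfer-periapsis v_p = √[μ(2/r₁ − 1/a_t)] = 8602 m/s.
At r₂: circular v_c2 = √(μ/r₂) = 3857 m/s; transfer-apoapsis v_a = √[μ(2/r₂ − 1/a_t)] = 2645 m/s.
Δv₂ = v_c2 − v_a = 1212 m/s.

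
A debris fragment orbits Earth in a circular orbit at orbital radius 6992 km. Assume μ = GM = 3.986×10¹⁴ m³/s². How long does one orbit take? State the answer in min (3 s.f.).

r = 6992 km = 6.992×10⁶ m.
Kepler's third law: T = 2π√(r³/μ) = 2π√((6.992×10⁶)³ / 3.986×10¹⁴).
r³/μ = 8.576×10⁵ s², so T = 2π × 9.260×10² = 5.819×10³ s.
Converting: 5.819×10³ s ÷ 60.00 = 96.98 min.

T ≈ 97.0 min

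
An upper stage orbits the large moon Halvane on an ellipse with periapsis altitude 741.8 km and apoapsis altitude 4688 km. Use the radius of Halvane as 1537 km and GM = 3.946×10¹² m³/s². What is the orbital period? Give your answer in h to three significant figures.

r_p = 1537 + 741.8 = 2278.8 km = 2.2788×10⁶ m.
r_a = 1537 + 4688 = 6225.0 km = 6.2250×10⁶ m.
Semi-major axis a = (r_p + r_a)/2 = (2278.8 + 6225.0)/2 = 4251.9 km = 4.252×10⁶ m.
By Kepler's third law T = 2π√(a³/μ) = 2π × 4.414×10³ = 2.773×10⁴ s.
= 7.703 h.

T ≈ 7.70 h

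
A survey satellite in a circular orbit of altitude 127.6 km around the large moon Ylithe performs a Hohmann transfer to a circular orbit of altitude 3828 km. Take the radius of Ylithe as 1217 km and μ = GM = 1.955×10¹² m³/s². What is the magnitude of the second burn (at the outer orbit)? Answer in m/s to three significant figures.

Δv ≈ 219 m/s

r₁ = 1217 + 127.6 = 1344.6 km = 1.3446×10⁶ m.
r₂ = 1217 + 3828 = 5045.0 km = 5.0450×10⁶ m.
Transfer ellipse a_t = (r₁ + r₂)/2 = 3.195×10⁶ m.
At r₁: circular v_c1 = √(μ/r₁) = 1206 m/s; transfer-periapsis v_p = √[μ(2/r₁ − 1/a_t)] = 1515 m/s.
At r₂: circular v_c2 = √(μ/r₂) = 622.5 m/s; transfer-apoapsis v_a = √[μ(2/r₂ − 1/a_t)] = 403.8 m/s.
Δv₂ = v_c2 − v_a = 218.7 m/s.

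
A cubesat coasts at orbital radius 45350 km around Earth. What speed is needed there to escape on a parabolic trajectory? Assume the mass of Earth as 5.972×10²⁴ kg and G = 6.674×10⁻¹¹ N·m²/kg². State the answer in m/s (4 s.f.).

μ = GM = 6.674×10⁻¹¹ × 5.972×10²⁴ = 3.986×10¹⁴ m³/s².
r = 45350 km = 4.535×10⁷ m.
Escape speed v_esc = √(2μ/r) = √(2 × 3.986×10¹⁴ / 4.535×10⁷) = √(1.758×10⁷) = 4193 m/s.

v_esc ≈ 4193 m/s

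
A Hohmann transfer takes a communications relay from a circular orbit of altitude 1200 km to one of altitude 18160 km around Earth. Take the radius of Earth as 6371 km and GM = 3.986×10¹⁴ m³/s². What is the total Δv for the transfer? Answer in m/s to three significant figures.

Δv_total ≈ 2980 m/s

r₁ = 6371 + 1200 = 7571.0 km = 7.5710×10⁶ m.
r₂ = 6371 + 18160 = 24531 km = 2.4531×10⁷ m.
Transfer ellipse a_t = (r₁ + r₂)/2 = 1.605×10⁷ m.
At r₁: circular v_c1 = √(μ/r₁) = 7256 m/s; transfer-perigee v_p = √[μ(2/r₁ − 1/a_t)] = 8970 m/s.
Δv₁ = v_p − v_c1 = 1714 m/s.
At r₂: circular v_c2 = √(μ/r₂) = 4031 m/s; transfer-apogee v_a = √[μ(2/r₂ − 1/a_t)] = 2768 m/s.
Δv₂ = v_c2 − v_a = 1263 m/s.
Total Δv = Δv₁ + Δv₂ = 2977 m/s.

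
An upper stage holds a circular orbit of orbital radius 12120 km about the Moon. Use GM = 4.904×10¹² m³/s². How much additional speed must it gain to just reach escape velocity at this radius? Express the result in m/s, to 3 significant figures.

r = 12120 km = 1.212×10⁷ m.
Circular speed v_c = √(μ/r) = 636.1 m/s.
Escape speed v_esc = √(2μ/r) = √2 × v_c = 899.6 m/s.
Δv = v_esc − v_c = 263.5 m/s.

Δv ≈ 263 m/s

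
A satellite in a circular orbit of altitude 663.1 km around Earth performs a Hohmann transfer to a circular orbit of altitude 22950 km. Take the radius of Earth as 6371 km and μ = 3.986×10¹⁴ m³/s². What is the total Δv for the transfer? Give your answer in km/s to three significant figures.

r₁ = 6371 + 663.1 = 7034.1 km = 7.0341×10⁶ m.
r₂ = 6371 + 22950 = 29321 km = 2.9321×10⁷ m.
Transfer ellipse a_t = (r₁ + r₂)/2 = 1.818×10⁷ m.
At r₁: circular v_c1 = √(μ/r₁) = 7528 m/s; transfer-perigee v_p = √[μ(2/r₁ − 1/a_t)] = 9561 m/s.
Δv₁ = v_p − v_c1 = 2033 m/s.
At r₂: circular v_c2 = √(μ/r₂) = 3687 m/s; transfer-apogee v_a = √[μ(2/r₂ − 1/a_t)] = 2294 m/s.
Δv₂ = v_c2 − v_a = 1393 m/s.
Total Δv = Δv₁ + Δv₂ = 3426 m/s = 3.426 km/s.

Δv_total ≈ 3.43 km/s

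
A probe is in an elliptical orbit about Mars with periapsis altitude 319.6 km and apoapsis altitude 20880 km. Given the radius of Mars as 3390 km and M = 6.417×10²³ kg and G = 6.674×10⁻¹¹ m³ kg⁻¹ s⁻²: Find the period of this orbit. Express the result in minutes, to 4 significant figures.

μ = GM = 6.674×10⁻¹¹ × 6.417×10²³ = 4.283×10¹³ m³/s².
r_p = 3390 + 319.6 = 3709.6 km = 3.7096×10⁶ m.
r_a = 3390 + 20880 = 24270 km = 2.4270×10⁷ m.
Semi-major axis a = (r_p + r_a)/2 = (3709.6 + 24270)/2 = 13990 km = 1.399×10⁷ m.
By Kepler's third law T = 2π√(a³/μ) = 2π × 7.996×10³ = 5.024×10⁴ s.
= 837.3 minutes.

T ≈ 837.3 minutes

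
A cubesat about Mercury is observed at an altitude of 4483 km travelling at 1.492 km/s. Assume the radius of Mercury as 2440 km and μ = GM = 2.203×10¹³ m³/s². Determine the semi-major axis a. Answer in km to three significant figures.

a ≈ 5320 km

r = 2440 + 4483 = 6923.0 km = 6.923×10⁶ m.
Specific orbital energy ε = v²/2 − μ/r = (1492)²/2 − 2.203×10¹³/6.923×10⁶ = -2.069×10⁶ J/kg.
Since ε = −μ/(2a), a = −μ/(2ε) = 5.324×10⁶ m = 5323.5 km.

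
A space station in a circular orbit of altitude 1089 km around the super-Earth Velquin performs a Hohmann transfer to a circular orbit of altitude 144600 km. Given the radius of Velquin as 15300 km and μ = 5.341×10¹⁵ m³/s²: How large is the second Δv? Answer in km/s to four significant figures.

r₁ = 15300 + 1089 = 16389 km = 1.6389×10⁷ m.
r₂ = 15300 + 144600 = 159900 km = 1.5990×10⁸ m.
Transfer ellipse a_t = (r₁ + r₂)/2 = 8.814×10⁷ m.
At r₁: circular v_c1 = √(μ/r₁) = 18050 m/s; transfer-periapsis v_p = √[μ(2/r₁ − 1/a_t)] = 24310 m/s.
At r₂: circular v_c2 = √(μ/r₂) = 5779 m/s; transfer-apoapsis v_a = √[μ(2/r₂ − 1/a_t)] = 2492 m/s.
Δv₂ = v_c2 − v_a = 3287 m/s.
= 3.287 km/s.

Δv ≈ 3.287 km/s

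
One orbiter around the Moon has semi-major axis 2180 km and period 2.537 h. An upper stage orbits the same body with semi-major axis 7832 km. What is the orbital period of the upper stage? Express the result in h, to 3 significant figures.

Kepler's third law: T² ∝ a³, so T₂ = T₁ (a₂/a₁)^(3/2).
a₂/a₁ = 3.593, (a₂/a₁)^(3/2) = 6.810.
T₂ = 2.537 × 6.810 = 17.28 h.

T₂ ≈ 17.3 h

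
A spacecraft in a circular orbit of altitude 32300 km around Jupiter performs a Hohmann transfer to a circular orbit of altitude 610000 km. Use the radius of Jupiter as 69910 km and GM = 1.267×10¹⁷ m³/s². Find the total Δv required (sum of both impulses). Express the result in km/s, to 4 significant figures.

r₁ = 69910 + 32300 = 102210 km = 1.0221×10⁸ m.
r₂ = 69910 + 610000 = 679910 km = 6.7991×10⁸ m.
Transfer ellipse a_t = (r₁ + r₂)/2 = 3.911×10⁸ m.
At r₁: circular v_c1 = √(μ/r₁) = 35210 m/s; transfer-perijove v_p = √[μ(2/r₁ − 1/a_t)] = 46420 m/s.
Δv₁ = v_p − v_c1 = 11220 m/s.
At r₂: circular v_c2 = √(μ/r₂) = 13650 m/s; transfer-apojove v_a = √[μ(2/r₂ − 1/a_t)] = 6979 m/s.
Δv₂ = v_c2 − v_a = 6672 m/s.
Total Δv = Δv₁ + Δv₂ = 17890 m/s = 17.89 km/s.

Δv_total ≈ 17.89 km/s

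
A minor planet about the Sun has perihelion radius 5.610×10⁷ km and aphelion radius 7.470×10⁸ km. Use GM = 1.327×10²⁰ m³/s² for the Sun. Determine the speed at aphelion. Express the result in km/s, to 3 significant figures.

Semi-major axis a = (r_p + r_a)/2 = 4.0155×10⁸ km = 4.016×10¹¹ m.
Vis-viva: v² = μ(2/r − 1/a) = 1.327×10²⁰ × (2.677×10⁻¹² − 2.490×10⁻¹²) = 2.482×10⁷ m²/s².
v = 4982 m/s = 4.982 km/s.

v ≈ 4.98 km/s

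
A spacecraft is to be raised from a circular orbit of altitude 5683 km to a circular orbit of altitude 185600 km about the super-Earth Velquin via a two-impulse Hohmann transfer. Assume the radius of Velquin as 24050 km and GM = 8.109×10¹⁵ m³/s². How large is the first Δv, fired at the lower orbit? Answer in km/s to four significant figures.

Δv ≈ 5.342 km/s

r₁ = 24050 + 5683 = 29733 km = 2.9733×10⁷ m.
r₂ = 24050 + 185600 = 209650 km = 2.0965×10⁸ m.
Transfer ellipse a_t = (r₁ + r₂)/2 = 1.197×10⁸ m.
At r₁: circular v_c1 = √(μ/r₁) = 16510 m/s; transfer-periapsis v_p = √[μ(2/r₁ − 1/a_t)] = 21860 m/s.
Δv₁ = v_p − v_c1 = 5342 m/s.
= 5.342 km/s.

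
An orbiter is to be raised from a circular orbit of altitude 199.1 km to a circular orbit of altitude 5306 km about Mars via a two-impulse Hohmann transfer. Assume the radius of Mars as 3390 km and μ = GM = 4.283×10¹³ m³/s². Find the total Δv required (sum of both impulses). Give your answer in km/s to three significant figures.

Δv_total ≈ 1.18 km/s

r₁ = 3390 + 199.1 = 3589.1 km = 3.5891×10⁶ m.
r₂ = 3390 + 5306 = 8696.0 km = 8.6960×10⁶ m.
Transfer ellipse a_t = (r₁ + r₂)/2 = 6.143×10⁶ m.
At r₁: circular v_c1 = √(μ/r₁) = 3454 m/s; transfer-periapsis v_p = √[μ(2/r₁ − 1/a_t)] = 4110 m/s.
Δv₁ = v_p − v_c1 = 655.8 m/s.
At r₂: circular v_c2 = √(μ/r₂) = 2219 m/s; transfer-apoapsis v_a = √[μ(2/r₂ − 1/a_t)] = 1696 m/s.
Δv₂ = v_c2 − v_a = 522.9 m/s.
Total Δv = Δv₁ + Δv₂ = 1179 m/s = 1.179 km/s.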